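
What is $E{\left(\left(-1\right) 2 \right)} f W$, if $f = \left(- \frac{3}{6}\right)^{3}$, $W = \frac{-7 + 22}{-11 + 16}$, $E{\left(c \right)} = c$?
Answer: $\frac{3}{4} \approx 0.75$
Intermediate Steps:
$W = 3$ ($W = \frac{15}{5} = 15 \cdot \frac{1}{5} = 3$)
$f = - \frac{1}{8}$ ($f = \left(\left(-3\right) \frac{1}{6}\right)^{3} = \left(- \frac{1}{2}\right)^{3} = - \frac{1}{8} \approx -0.125$)
$E{\left(\left(-1\right) 2 \right)} f W = \left(-1\right) 2 \left(- \frac{1}{8}\right) 3 = \left(-2\right) \left(- \frac{1}{8}\right) 3 = \frac{1}{4} \cdot 3 = \frac{3}{4}$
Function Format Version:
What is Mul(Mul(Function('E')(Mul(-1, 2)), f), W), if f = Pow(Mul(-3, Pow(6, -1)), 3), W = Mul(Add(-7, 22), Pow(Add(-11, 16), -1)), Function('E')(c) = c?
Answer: Rational(3, 4) ≈ 0.75000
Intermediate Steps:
W = 3 (W = Mul(15, Pow(5, -1)) = Mul(15, Rational(1, 5)) = 3)
f = Rational(-1, 8) (f = Pow(Mul(-3, Rational(1, 6)), 3) = Pow(Rational(-1, 2), 3) = Rational(-1, 8) ≈ -0.12500)
Mul(Mul(Function('E')(Mul(-1, 2)), f), W) = Mul(Mul(Mul(-1, 2), Rational(-1, 8)), 3) = Mul(Mul(-2, Rational(-1, 8)), 3) = Mul(Rational(1, 4), 3) = Rational(3, 4)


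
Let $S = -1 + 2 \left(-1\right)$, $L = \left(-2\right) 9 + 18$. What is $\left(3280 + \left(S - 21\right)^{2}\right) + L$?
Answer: $3856$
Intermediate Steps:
$L = 0$ ($L = -18 + 18 = 0$)
$S = -3$ ($S = -1 - 2 = -3$)
$\left(3280 + \left(S - 21\right)^{2}\right) + L = \left(3280 + \left(-3 - 21\right)^{2}\right) + 0 = \left(3280 + \left(-24\right)^{2}\right) + 0 = \left(3280 + 576\right) + 0 = 3856 + 0 = 3856$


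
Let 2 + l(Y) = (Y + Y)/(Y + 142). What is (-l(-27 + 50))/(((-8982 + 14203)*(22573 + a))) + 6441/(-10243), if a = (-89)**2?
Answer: -84600967448549/134539314465765 ≈ -0.62882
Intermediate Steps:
a = 7921
l(Y) = -2 + 2*Y/(142 + Y) (l(Y) = -2 + (Y + Y)/(Y + 142) = -2 + (2*Y)/(142 + Y) = -2 + 2*Y/(142 + Y))
(-l(-27 + 50))/(((-8982 + 14203)*(22573 + a))) + 6441/(-10243) = (-(-284)/(142 + (-27 + 50)))/(((-8982 + 14203)*(22573 + 7921))) + 6441/(-10243) = (-(-284)/(142 + 23))/((5221*30494)) + 6441*(-1/10243) = -(-284)/165/159209174 - 6441/10243 = -(-284)/165*(1/159209174) - 6441/10243 = -1*(-284/165)*(1/159209174) - 6441/10243 = (284/165)*(1/159209174) - 6441/10243 = 142/13134756855 - 6441/10243 = -84600967448549/134539314465765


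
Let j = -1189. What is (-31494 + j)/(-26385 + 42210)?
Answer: -32683/15825 ≈ -2.0653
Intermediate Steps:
(-31494 + j)/(-26385 + 42210) = (-31494 - 1189)/(-26385 + 42210) = -32683/15825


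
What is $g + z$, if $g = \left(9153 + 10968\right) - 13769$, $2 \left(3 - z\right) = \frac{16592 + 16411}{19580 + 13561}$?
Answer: $\frac{140396369}{22094} \approx 6354.5$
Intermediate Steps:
$z = \frac{55281}{22094}$ ($z = 3 - \frac{\left(16592 + 16411\right) \frac{1}{19580 + 13561}}{2} = 3 - \frac{33003 \cdot \frac{1}{33141}}{2} = 3 - \frac{11001}{22094} = \frac{55281}{22094} \approx 2.5021$)
$g = 6352$ ($g = 20121 - 13769 = 6352$)
$g + z = 6352 + \frac{55281}{22094} = \frac{140396369}{22094}$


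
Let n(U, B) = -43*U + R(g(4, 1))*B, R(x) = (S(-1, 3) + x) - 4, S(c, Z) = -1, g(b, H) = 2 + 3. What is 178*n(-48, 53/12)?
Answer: 367392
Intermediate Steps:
g(b, H) = 5
R(x) = -5 + x (R(x) = (-1 + x) - 4 = -5 + x)
n(U, B) = -43*U (n(U, B) = -43*U + (-5 + 5)*B = -43*U + 0*B = -43*U + 0 = -43*U)
178*n(-48, 53/12) = 178*(-43*(-48)) = 178*2064 = 367392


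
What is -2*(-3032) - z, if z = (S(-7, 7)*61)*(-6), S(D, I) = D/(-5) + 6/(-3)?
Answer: 29222/5 ≈ 5844.4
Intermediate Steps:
S(D, I) = -2 - D/5 (S(D, I) = D*(-⅕) + 6*(-⅓) = -D/5 - 2 = -2 - D/5)
z = 1098/5 (z = ((-2 - ⅕*(-7))*61)*(-6) = ((-2 + 7/5)*61)*(-6) = -⅗*61*(-6) = -183/5*(-6) = 1098/5 ≈ 219.60)
-2*(-3032) - z = -2*(-3032) - 1*1098/5 = 6064 - 1098/5 = 29222/5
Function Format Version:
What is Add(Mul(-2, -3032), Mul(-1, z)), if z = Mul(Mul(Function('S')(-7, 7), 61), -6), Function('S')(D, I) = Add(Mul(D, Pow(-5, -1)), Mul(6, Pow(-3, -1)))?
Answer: Rational(29222, 5) ≈ 5844.4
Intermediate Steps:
Function('S')(D, I) = Add(-2, Mul(Rational(-1, 5), D)) (Function('S')(D, I) = Add(Mul(D, Rational(-1, 5)), Mul(6, Rational(-1, 3))) = Add(Mul(Rational(-1, 5), D), -2) = Add(-2, Mul(Rational(-1, 5), D)))
z = Rational(1098, 5) (z = Mul(Mul(Add(-2, Mul(Rational(-1, 5), -7)), 61), -6) = Mul(Mul(Add(-2, Rational(7, 5)), 61), -6) = Mul(Mul(Rational(-3, 5), 61), -6) = Mul(Rational(-183, 5), -6) = Rational(1098, 5) ≈ 219.60)
Add(Mul(-2, -3032), Mul(-1, z)) = Add(Mul(-2, -3032), Mul(-1, Rational(1098, 5))) = Add(6064, Rational(-1098, 5)) = Rational(29222, 5)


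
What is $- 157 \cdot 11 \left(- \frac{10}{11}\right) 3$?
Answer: $4710$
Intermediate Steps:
$- 157 \cdot 11 \left(- \frac{10}{11}\right) 3 = - 157 \left(\left(-10\right) 3\right) = \left(-157\right) \left(-30\right) = 4710$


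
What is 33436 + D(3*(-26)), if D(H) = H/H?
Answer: 33437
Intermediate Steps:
D(H) = 1
33436 + D(3*(-26)) = 33436 + 1 = 33437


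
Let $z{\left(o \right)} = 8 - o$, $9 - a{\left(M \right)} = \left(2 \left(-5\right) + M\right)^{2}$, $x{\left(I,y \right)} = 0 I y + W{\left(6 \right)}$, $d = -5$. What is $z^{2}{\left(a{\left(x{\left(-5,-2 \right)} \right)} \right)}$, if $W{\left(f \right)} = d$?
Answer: $50176$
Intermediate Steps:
$W{\left(f \right)} = -5$
$x{\left(I,y \right)} = -5$ ($x{\left(I,y \right)} = 0 I y - 5 = 0 y - 5 = 0 - 5 = -5$)
$a{\left(M \right)} = 9 - \left(-10 + M\right)^{2}$ ($a{\left(M \right)} = 9 - \left(2 \left(-5\right) + M\right)^{2} = 9 - \left(-10 + M\right)^{2}$)
$z^{2}{\left(a{\left(x{\left(-5,-2 \right)} \right)} \right)} = \left(8 - \left(9 - \left(-10 - 5\right)^{2}\right)\right)^{2} = \left(8 - \left(9 - \left(-15\right)^{2}\right)\right)^{2} = \left(8 - \left(9 - 225\right)\right)^{2} = \left(8 - -216\right)^{2} = \left(8 + 216\right)^{2} = 224^{2} = 50176$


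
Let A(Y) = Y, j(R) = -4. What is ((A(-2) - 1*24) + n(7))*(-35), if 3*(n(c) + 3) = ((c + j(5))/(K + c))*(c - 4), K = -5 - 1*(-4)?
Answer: 1995/2 ≈ 997.50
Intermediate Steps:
K = -1 (K = -5 + 4 = -1)
n(c) = -3 + (-4 + c)²/(3*(-1 + c)) (n(c) = -3 + (((c - 4)/(-1 + c))*(c - 4))/3 = -3 + (((-4 + c)/(-1 + c))*(-4 + c))/3 = -3 + ((-4 + c)²/(-1 + c))/3 = -3 + (-4 + c)²/(3*(-1 + c)))
((A(-2) - 1*24) + n(7))*(-35) = ((-2 - 1*24) + (25 + 7² - 17*7)/(3*(-1 + 7)))*(-35) = ((-2 - 24) + (⅓)*(25 + 49 - 119)/6)*(-35) = (-26 + (⅓)*(⅙)*(-45))*(-35) = (-26 - 5/2)*(-35) = -57/2*(-35) = 1995/2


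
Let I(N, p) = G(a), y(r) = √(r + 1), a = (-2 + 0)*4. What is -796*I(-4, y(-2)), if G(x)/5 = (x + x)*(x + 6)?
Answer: -127360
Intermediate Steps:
a = -8 (a = -2*4 = -8)
y(r) = √(1 + r)
G(x) = 10*x*(6 + x) (G(x) = 5*((x + x)*(x + 6)) = 5*((2*x)*(6 + x)) = 5*(2*x*(6 + x)) = 10*x*(6 + x))
I(N, p) = 160 (I(N, p) = 10*(-8)*(6 - 8) = 10*(-8)*(-2) = 160)
-796*I(-4, y(-2)) = -796*160 = -127360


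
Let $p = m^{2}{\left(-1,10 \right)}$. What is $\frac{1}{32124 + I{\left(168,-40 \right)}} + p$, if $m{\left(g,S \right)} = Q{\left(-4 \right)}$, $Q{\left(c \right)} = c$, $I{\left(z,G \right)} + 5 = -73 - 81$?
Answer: $\frac{511441}{31965} \approx 16.0$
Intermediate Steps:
$I{\left(z,G \right)} = -159$ ($I{\left(z,G \right)} = -5 - 154 = -159$)
$m{\left(g,S \right)} = -4$
$p = 16$ ($p = \left(-4\right)^{2} = 16$)
$\frac{1}{32124 + I{\left(168,-40 \right)}} + p = \frac{1}{32124 - 159} + 16 = \frac{1}{31965} + 16 = \frac{511441}{31965}$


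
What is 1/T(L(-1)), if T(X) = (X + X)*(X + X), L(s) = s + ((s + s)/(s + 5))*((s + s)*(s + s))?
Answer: 1/36 ≈ 0.027778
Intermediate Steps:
L(s) = s + 8*s³/(5 + s) (L(s) = s + ((2*s)/(5 + s))*((2*s)*(2*s)) = s + (2*s/(5 + s))*(4*s²) = s + 8*s³/(5 + s))
T(X) = 4*X² (T(X) = (2*X)*(2*X) = 4*X²)
1/T(L(-1)) = 1/(4*(-(5 - 1 + 8*(-1)²)/(5 - 1))²) = 1/(4*(-1*(5 - 1 + 8*1)/4)²) = 1/(4*(-1*¼*(5 - 1 + 8))²) = 1/(4*(-1*¼*12)²) = 1/(4*(-3)²) = 1/(4*9) = 1/36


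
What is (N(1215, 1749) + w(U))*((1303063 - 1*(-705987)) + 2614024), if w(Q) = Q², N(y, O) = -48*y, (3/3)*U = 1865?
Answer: 15810473887970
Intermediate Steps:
U = 1865
(N(1215, 1749) + w(U))*((1303063 - 1*(-705987)) + 2614024) = (-48*1215 + 1865²)*((1303063 - 1*(-705987)) + 2614024) = (-58320 + 3478225)*((1303063 + 705987) + 2614024) = 3419905*(2009050 + 2614024) = 3419905*4623074 = 15810473887970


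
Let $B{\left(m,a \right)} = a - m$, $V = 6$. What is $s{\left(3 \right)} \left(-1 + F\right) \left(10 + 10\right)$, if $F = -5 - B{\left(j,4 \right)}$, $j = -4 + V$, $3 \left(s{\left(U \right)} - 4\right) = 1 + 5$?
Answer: $-960$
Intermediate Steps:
$s{\left(U \right)} = 6$ ($s{\left(U \right)} = 4 + \frac{1 + 5}{3} = 4 + \frac{1}{3} \cdot 6 = 4 + 2 = 6$)
$j = 2$ ($j = -4 + 6 = 2$)
$F = -7$ ($F = -5 - \left(4 - 2\right) = -5 - 2 = -7$)
$s{\left(3 \right)} \left(-1 + F\right) \left(10 + 10\right) = 6 \left(-1 - 7\right) \left(10 + 10\right) = 6 \left(-8\right) 20 = \left(-48\right) 20 = -960$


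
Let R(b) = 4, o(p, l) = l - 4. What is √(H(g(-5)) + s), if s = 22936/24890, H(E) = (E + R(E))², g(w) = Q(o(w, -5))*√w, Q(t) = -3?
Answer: √(-4348743465 - 3717072600*I*√5)/12445 ≈ 4.0304 - 6.6575*I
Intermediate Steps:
o(p, l) = -4 + l
g(w) = -3*√w
H(E) = (4 + E)² (H(E) = (E + 4)² = (4 + E)²)
s = 11468/12445 (s = 22936*(1/24890) = 11468/12445 ≈ 0.92149)
√(H(g(-5)) + s) = √((4 - 3*I*√5)² + 11468/12445) = √(11468/12445 + (4 - 3*I*√5)²)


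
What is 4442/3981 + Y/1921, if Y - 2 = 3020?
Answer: 20563664/7647501 ≈ 2.6889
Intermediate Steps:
Y = 3022 (Y = 2 + 3020 = 3022)
4442/3981 + Y/1921 = 4442/3981 + 3022/1921 = 20563664/7647501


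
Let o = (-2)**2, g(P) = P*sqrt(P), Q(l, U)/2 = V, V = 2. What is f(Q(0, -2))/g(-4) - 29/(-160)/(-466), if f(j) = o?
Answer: -29/74560 + I/2 ≈ -0.00038895 + 0.5*I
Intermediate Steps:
Q(l, U) = 4 (Q(l, U) = 2*2 = 4)
g(P) = P**(3/2)
o = 4
f(j) = 4
f(Q(0, -2))/g(-4) - 29/(-160)/(-466) = 4/((-4)**(3/2)) - 29/(-160)/(-466) = 4/((-8*I)) - 29*(-1/160)*(-1/466) = 4*(I/8) + (29/160)*(-1/466) = I/2 - 29/74560 = -29/74560 + I/2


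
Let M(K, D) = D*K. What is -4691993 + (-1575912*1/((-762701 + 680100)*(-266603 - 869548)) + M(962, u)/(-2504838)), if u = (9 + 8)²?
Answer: -20425119650343443752452/4353186197656247 ≈ -4.6920e+6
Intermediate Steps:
u = 289 (u = 17² = 289)
-4691993 + (-1575912*1/((-762701 + 680100)*(-266603 - 869548)) + M(962, u)/(-2504838)) = -4691993 + (-1575912*1/((-762701 + 680100)*(-266603 - 869548)) + (289*962)/(-2504838)) = -4691993 + (-1575912/((-1136151*(-82601))) + 278018*(-1/2504838)) = -4691993 + (-1575912/93847208751 - 139009/1252419) = -4691993 + (-1575912*1/93847208751 - 139009/1252419) = -4691993 + (-525304/31282402917 - 139009/1252419) = -4691993 - 483243716422181/4353186197656247 = -20425119650343443752452/4353186197656247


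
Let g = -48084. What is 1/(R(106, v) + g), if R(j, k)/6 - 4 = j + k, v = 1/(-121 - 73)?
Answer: -97/4600131 ≈ -2.1086e-5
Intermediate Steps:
v = -1/194 (v = 1/(-194) = -1/194 ≈ -0.0051546)
R(j, k) = 24 + 6*j + 6*k (R(j, k) = 24 + 6*(j + k) = 24 + (6*j + 6*k) = 24 + 6*j + 6*k)
1/(R(106, v) + g) = 1/((24 + 6*106 + 6*(-1/194)) - 48084) = 1/((24 + 636 - 3/97) - 48084) = 1/(64017/97 - 48084) = 1/(-4600131/97) = -97/4600131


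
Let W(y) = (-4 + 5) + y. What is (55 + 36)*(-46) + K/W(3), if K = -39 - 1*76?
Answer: -16859/4 ≈ -4214.8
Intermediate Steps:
K = -115 (K = -39 - 76 = -115)
W(y) = 1 + y
(55 + 36)*(-46) + K/W(3) = (55 + 36)*(-46) - 115/(1 + 3) = 91*(-46) - 115/4 = -4186 - 115*¼ = -4186 - 115/4 = -16859/4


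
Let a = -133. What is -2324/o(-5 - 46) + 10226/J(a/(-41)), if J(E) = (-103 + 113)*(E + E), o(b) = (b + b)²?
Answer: 544482703/3459330 ≈ 157.40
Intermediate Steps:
o(b) = 4*b² (o(b) = (2*b)² = 4*b²)
J(E) = 20*E (J(E) = 10*(2*E) = 20*E)
-2324/o(-5 - 46) + 10226/J(a/(-41)) = -2324*1/(4*(-5 - 46)²) + 10226/((20*(-133/(-41)))) = -2324/(4*(-51)²) + 10226/((20*(-133*(-1/41)))) = -2324/(4*2601) + 10226/((20*(133/41))) = -2324/10404 + 10226/(2660/41) = -2324*1/10404 + 10226*(41/2660) = -581/2601 + 209633/1330 = 544482703/3459330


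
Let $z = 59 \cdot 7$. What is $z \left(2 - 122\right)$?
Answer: $-49560$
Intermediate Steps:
$z = 413$
$z \left(2 - 122\right) = 413 \left(2 - 122\right) = 413 \left(-120\right) = -49560$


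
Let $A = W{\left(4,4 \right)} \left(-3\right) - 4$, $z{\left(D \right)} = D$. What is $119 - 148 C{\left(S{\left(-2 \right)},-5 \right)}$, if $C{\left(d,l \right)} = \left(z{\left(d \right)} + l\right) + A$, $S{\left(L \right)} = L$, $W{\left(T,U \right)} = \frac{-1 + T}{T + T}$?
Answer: $\frac{3827}{2} \approx 1913.5$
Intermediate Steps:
$W{\left(T,U \right)} = \frac{-1 + T}{2 T}$
$A = - \frac{41}{8}$ ($A = \frac{-1 + 4}{2 \cdot 4} \left(-3\right) - 4 = \frac{1}{2} \cdot \frac{1}{4} \cdot 3 \left(-3\right) - 4 = \frac{3}{8} \left(-3\right) - 4 = - \frac{9}{8} - 4 = - \frac{41}{8} \approx -5.125$)
$C{\left(d,l \right)} = - \frac{41}{8} + d + l$ ($C{\left(d,l \right)} = \left(d + l\right) - \frac{41}{8} = - \frac{41}{8} + d + l$)
$119 - 148 C{\left(S{\left(-2 \right)},-5 \right)} = 119 - 148 \left(- \frac{41}{8} - 2 - 5\right) = 119 - - \frac{3589}{2} = 119 + \frac{3589}{2} = \frac{3827}{2}$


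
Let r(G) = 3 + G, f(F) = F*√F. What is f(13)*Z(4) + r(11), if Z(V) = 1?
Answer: 14 + 13*√13 ≈ 60.872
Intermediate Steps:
f(F) = F^(3/2)
f(13)*Z(4) + r(11) = 13^(3/2)*1 + (3 + 11) = (13*√13)*1 + 14 = 13*√13 + 14 = 14 + 13*√13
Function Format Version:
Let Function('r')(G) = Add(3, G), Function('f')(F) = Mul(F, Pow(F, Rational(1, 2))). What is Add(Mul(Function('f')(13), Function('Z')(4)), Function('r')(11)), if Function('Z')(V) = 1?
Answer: Add(14, Mul(13, Pow(13, Rational(1, 2)))) ≈ 60.872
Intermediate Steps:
Function('f')(F) = Pow(F, Rational(3, 2))
Add(Mul(Function('f')(13), Function('Z')(4)), Function('r')(11)) = Add(Mul(Pow(13, Rational(3, 2)), 1), Add(3, 11)) = Add(Mul(Mul(13, Pow(13, Rational(1, 2))), 1), 14) = Add(Mul(13, Pow(13, Rational(1, 2))), 14) = Add(14, Mul(13, Pow(13, Rational(1, 2))))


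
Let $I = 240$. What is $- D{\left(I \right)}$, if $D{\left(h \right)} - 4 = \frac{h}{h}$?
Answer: $-5$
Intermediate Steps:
$D{\left(h \right)} = 5$ ($D{\left(h \right)} = 4 + \frac{h}{h} = 4 + 1 = 5$)
$- D{\left(I \right)} = \left(-1\right) 5 = -5$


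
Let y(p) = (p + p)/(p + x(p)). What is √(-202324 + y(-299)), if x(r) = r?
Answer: I*√202323 ≈ 449.8*I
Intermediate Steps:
y(p) = 1 (y(p) = (p + p)/(p + p) = (2*p)/((2*p)) = (2*p)*(1/(2*p)) = 1)
√(-202324 + y(-299)) = √(-202324 + 1) = √(-202323) = I*√202323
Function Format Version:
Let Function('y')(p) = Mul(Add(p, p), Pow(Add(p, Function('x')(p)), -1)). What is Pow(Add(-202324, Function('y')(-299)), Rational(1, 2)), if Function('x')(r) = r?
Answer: Mul(I, Pow(202323, Rational(1, 2))) ≈ Mul(449.80, I)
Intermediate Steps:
Function('y')(p) = 1 (Function('y')(p) = Mul(Add(p, p), Pow(Add(p, p), -1)) = Mul(Mul(2, p), Pow(Mul(2, p), -1)) = Mul(Mul(2, p), Mul(Rational(1, 2), Pow(p, -1))) = 1)
Pow(Add(-202324, Function('y')(-299)), Rational(1, 2)) = Pow(Add(-202324, 1), Rational(1, 2)) = Pow(-202323, Rational(1, 2)) = Mul(I, Pow(202323, Rational(1, 2)))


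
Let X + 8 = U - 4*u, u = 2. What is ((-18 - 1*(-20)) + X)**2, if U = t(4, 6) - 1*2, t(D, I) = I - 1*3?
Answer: 169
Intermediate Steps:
t(D, I) = -3 + I (t(D, I) = I - 3 = -3 + I)
U = 1 (U = (-3 + 6) - 1*2 = 3 - 2 = 1)
X = -15 (X = -8 + (1 - 4*2) = -8 + (1 - 8) = -8 - 7 = -15)
((-18 - 1*(-20)) + X)**2 = ((-18 - 1*(-20)) - 15)**2 = ((-18 + 20) - 15)**2 = (2 - 15)**2 = (-13)**2 = 169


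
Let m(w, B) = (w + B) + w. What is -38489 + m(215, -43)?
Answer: -38102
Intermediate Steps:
m(w, B) = B + 2*w (m(w, B) = (B + w) + w = B + 2*w)
-38489 + m(215, -43) = -38489 + (-43 + 2*215) = -38489 + (-43 + 430) = -38489 + 387 = -38102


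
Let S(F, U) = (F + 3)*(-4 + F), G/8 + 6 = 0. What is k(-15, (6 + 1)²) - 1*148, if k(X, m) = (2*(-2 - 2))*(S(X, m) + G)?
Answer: -1588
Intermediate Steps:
G = -48 (G = -48 + 8*0 = -48 + 0 = -48)
S(F, U) = (-4 + F)*(3 + F) (S(F, U) = (3 + F)*(-4 + F) = (-4 + F)*(3 + F))
k(X, m) = 480 - 8*X² + 8*X (k(X, m) = (2*(-2 - 2))*((-12 + X² - X) - 48) = (2*(-4))*(-60 + X² - X) = -8*(-60 + X² - X) = 480 - 8*X² + 8*X)
k(-15, (6 + 1)²) - 1*148 = (480 - 8*(-15)² + 8*(-15)) - 1*148 = (480 - 8*225 - 120) - 148 = (480 - 1800 - 120) - 148 = -1440 - 148 = -1588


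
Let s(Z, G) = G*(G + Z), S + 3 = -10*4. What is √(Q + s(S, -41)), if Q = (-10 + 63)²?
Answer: 13*√37 ≈ 79.076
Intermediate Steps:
S = -43 (S = -3 - 10*4 = -3 - 40 = -43)
Q = 2809 (Q = 53² = 2809)
√(Q + s(S, -41)) = √(2809 - 41*(-41 - 43)) = √(2809 - 41*(-84)) = √(2809 + 3444) = √6253 = 13*√37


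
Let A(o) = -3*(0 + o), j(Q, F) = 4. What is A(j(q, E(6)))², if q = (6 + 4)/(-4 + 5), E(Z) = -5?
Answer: 144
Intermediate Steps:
q = 10 (q = 10/1 = 10*1 = 10)
A(o) = -3*o
A(j(q, E(6)))² = (-3*4)² = (-12)² = 144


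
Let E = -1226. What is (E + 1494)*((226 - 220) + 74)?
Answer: 21440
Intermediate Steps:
(E + 1494)*((226 - 220) + 74) = (-1226 + 1494)*((226 - 220) + 74) = 268*(6 + 74) = 268*80 = 21440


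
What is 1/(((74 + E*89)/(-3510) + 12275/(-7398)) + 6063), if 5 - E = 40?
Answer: 26715/161951864 ≈ 0.00016496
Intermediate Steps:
E = -35 (E = 5 - 1*40 = 5 - 40 = -35)
1/(((74 + E*89)/(-3510) + 12275/(-7398)) + 6063) = 1/(((74 - 35*89)/(-3510) + 12275/(-7398)) + 6063) = 1/(((74 - 3115)*(-1/3510) + 12275*(-1/7398)) + 6063) = 1/((-3041*(-1/3510) - 12275/7398) + 6063) = 1/((3041/3510 - 12275/7398) + 6063) = 1/(-21181/26715 + 6063) = 1/(161951864/26715) = 26715/161951864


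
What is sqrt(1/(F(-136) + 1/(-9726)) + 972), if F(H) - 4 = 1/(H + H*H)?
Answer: 6*sqrt(382733360945933937)/119044801 ≈ 31.181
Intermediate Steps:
F(H) = 4 + 1/(H + H**2) (F(H) = 4 + 1/(H + H*H) = 4 + 1/(H + H**2))
sqrt(1/(F(-136) + 1/(-9726)) + 972) = sqrt(1/((1 + 4*(-136) + 4*(-136)**2)/((-136)*(1 - 136)) + 1/(-9726)) + 972) = sqrt(1/(-1/136*(1 - 544 + 4*18496)/(-135) - 1/9726) + 972) = sqrt(1/(-1/136*(-1/135)*(1 - 544 + 73984) - 1/9726) + 972) = sqrt(1/(-1/136*(-1/135)*73441 - 1/9726) + 972) = sqrt(1/(73441/18360 - 1/9726) + 972) = sqrt(1/(119044801/29761560) + 972) = sqrt(29761560/119044801 + 972) = sqrt(115741308132/119044801) = 6*sqrt(382733360945933937)/119044801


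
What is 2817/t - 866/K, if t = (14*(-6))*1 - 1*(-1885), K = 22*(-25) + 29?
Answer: 3027323/938321 ≈ 3.2263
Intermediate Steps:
K = -521 (K = -550 + 29 = -521)
t = 1801 (t = -84*1 + 1885 = -84 + 1885 = 1801)
2817/t - 866/K = 2817/1801 - 866/(-521) = 2817*(1/1801) - 866*(-1/521) = 2817/1801 + 866/521 = 3027323/938321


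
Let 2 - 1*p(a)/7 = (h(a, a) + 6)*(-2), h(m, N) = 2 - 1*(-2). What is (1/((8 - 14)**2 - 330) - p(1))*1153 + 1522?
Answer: -51756913/294 ≈ -1.7604e+5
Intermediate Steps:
h(m, N) = 4 (h(m, N) = 2 + 2 = 4)
p(a) = 154 (p(a) = 14 - 7*(4 + 6)*(-2) = 14 - 70*(-2) = 14 - 7*(-20) = 14 + 140 = 154)
(1/((8 - 14)**2 - 330) - p(1))*1153 + 1522 = (1/((8 - 14)**2 - 330) - 1*154)*1153 + 1522 = (1/((-6)**2 - 330) - 154)*1153 + 1522 = (1/(36 - 330) - 154)*1153 + 1522 = (1/(-294) - 154)*1153 + 1522 = (-1/294 - 154)*1153 + 1522 = -45277/294*1153 + 1522 = -52204381/294 + 1522 = -51756913/294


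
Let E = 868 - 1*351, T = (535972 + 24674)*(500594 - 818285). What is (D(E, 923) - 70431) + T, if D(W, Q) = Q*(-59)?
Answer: -178112313274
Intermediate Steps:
T = -178112188386 (T = 560646*(-317691) = -178112188386)
E = 517 (E = 868 - 351 = 517)
D(W, Q) = -59*Q
(D(E, 923) - 70431) + T = (-59*923 - 70431) - 178112188386 = (-54457 - 70431) - 178112188386 = -124888 - 178112188386 = -178112313274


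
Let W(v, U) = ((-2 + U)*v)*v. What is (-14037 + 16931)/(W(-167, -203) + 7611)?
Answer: -1447/2854817 ≈ -0.00050686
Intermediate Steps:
W(v, U) = v**2*(-2 + U) (W(v, U) = (v*(-2 + U))*v = v**2*(-2 + U))
(-14037 + 16931)/(W(-167, -203) + 7611) = (-14037 + 16931)/((-167)**2*(-2 - 203) + 7611) = 2894/(27889*(-205) + 7611) = 2894/(-5717245 + 7611) = 2894/(-5709634) = 2894*(-1/5709634) = -1447/2854817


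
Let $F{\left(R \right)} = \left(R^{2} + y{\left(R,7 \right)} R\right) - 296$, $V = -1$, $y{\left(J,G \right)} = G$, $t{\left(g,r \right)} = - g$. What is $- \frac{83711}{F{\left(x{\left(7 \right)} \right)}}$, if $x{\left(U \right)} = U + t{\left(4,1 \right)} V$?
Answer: $\frac{83711}{98} \approx 854.19$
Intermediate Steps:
$x{\left(U \right)} = 4 + U$ ($x{\left(U \right)} = U + \left(-1\right) 4 \left(-1\right) = U - -4 = U + 4 = 4 + U$)
$F{\left(R \right)} = -296 + R^{2} + 7 R$ ($F{\left(R \right)} = \left(R^{2} + 7 R\right) - 296 = -296 + R^{2} + 7 R$)
$- \frac{83711}{F{\left(x{\left(7 \right)} \right)}} = - \frac{83711}{-296 + \left(4 + 7\right)^{2} + 7 \left(4 + 7\right)} = - \frac{83711}{-296 + 11^{2} + 7 \cdot 11} = - \frac{83711}{-296 + 121 + 77} = - \frac{83711}{-98} = \left(-83711\right) \left(- \frac{1}{98}\right) = \frac{83711}{98}$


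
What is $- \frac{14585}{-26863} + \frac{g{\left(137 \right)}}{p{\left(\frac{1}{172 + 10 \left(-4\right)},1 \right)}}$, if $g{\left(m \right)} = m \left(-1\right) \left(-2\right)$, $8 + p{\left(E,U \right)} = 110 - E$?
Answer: $\frac{1167938839}{361656569} \approx 3.2294$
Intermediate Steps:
$p{\left(E,U \right)} = 102 - E$ ($p{\left(E,U \right)} = -8 - \left(-110 + E\right) = 102 - E$)
$g{\left(m \right)} = 2 m$ ($g{\left(m \right)} = - m \left(-2\right) = 2 m$)
$- \frac{14585}{-26863} + \frac{g{\left(137 \right)}}{p{\left(\frac{1}{172 + 10 \left(-4\right)},1 \right)}} = - \frac{14585}{-26863} + \frac{2 \cdot 137}{102 - \frac{1}{172 + 10 \left(-4\right)}} = \left(-14585\right) \left(- \frac{1}{26863}\right) + \frac{274}{102 - \frac{1}{172 - 40}} = \frac{14585}{26863} + \frac{274}{102 - \frac{1}{132}} = \frac{14585}{26863} + \frac{274}{\frac{13463}{132}} = \frac{14585}{26863} + 274 \cdot \frac{132}{13463} = \frac{14585}{26863} + \frac{36168}{13463} = \frac{1167938839}{361656569}$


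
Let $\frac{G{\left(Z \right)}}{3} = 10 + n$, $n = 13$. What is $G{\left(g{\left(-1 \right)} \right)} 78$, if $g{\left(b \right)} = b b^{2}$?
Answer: $5382$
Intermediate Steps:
$g{\left(b \right)} = b^{3}$
$G{\left(Z \right)} = 69$ ($G{\left(Z \right)} = 3 \left(10 + 13\right) = 3 \cdot 23 = 69$)
$G{\left(g{\left(-1 \right)} \right)} 78 = 69 \cdot 78 = 5382$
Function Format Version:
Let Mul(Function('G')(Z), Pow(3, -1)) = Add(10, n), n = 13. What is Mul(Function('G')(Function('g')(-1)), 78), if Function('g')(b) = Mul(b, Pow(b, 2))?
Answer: 5382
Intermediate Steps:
Function('g')(b) = Pow(b, 3)
Function('G')(Z) = 69 (Function('G')(Z) = Mul(3, Add(10, 13)) = Mul(3, 23) = 69)
Mul(Function('G')(Function('g')(-1)), 78) = Mul(69, 78) = 5382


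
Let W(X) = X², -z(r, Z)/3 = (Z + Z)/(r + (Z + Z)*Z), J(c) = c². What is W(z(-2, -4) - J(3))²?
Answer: 2825761/625 ≈ 4521.2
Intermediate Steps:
z(r, Z) = -6*Z/(r + 2*Z²) (z(r, Z) = -3*(Z + Z)/(r + (Z + Z)*Z) = -3*2*Z/(r + (2*Z)*Z) = -3*2*Z/(r + 2*Z²) = -6*Z/(r + 2*Z²))
W(z(-2, -4) - J(3))² = ((-6*(-4)/(-2 + 2*(-4)²) - 1*3²)²)² = ((-6*(-4)/(-2 + 2*16) - 1*9)²)² = ((-6*(-4)/(-2 + 32) - 9)²)² = ((-6*(-4)/30 - 9)²)² = ((-6*(-4)*1/30 - 9)²)² = ((⅘ - 9)²)² = ((-41/5)²)² = (1681/25)² = 2825761/625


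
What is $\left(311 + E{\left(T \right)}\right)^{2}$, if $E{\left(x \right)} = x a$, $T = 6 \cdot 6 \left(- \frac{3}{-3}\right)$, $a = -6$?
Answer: $9025$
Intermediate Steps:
$T = 36$ ($T = 36 \left(\left(-3\right) \left(- \frac{1}{3}\right)\right) = 36 \cdot 1 = 36$)
$E{\left(x \right)} = - 6 x$ ($E{\left(x \right)} = x \left(-6\right) = - 6 x$)
$\left(311 + E{\left(T \right)}\right)^{2} = \left(311 - 216\right)^{2} = 95^{2} = 9025$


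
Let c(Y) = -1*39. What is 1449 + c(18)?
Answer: 1410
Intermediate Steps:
c(Y) = -39
1449 + c(18) = 1449 - 39 = 1410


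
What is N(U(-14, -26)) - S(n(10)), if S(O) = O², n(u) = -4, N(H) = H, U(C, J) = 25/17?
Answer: -247/17 ≈ -14.529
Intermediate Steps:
U(C, J) = 25/17 (U(C, J) = 25*(1/17) = 25/17)
N(U(-14, -26)) - S(n(10)) = 25/17 - 1*(-4)² = 25/17 - 1*16 = 25/17 - 16 = -247/17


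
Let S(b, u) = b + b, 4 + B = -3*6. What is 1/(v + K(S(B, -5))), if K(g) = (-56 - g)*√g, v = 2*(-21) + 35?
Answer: I/(-7*I + 24*√11) ≈ -0.0010963 + 0.012467*I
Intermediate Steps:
B = -22 (B = -4 - 3*6 = -4 - 18 = -22)
v = -7 (v = -42 + 35 = -7)
S(b, u) = 2*b
K(g) = √g*(-56 - g)
1/(v + K(S(B, -5))) = 1/(-7 + √(2*(-22))*(-56 - 2*(-22))) = 1/(-7 + √(-44)*(-56 - 1*(-44))) = 1/(-7 + (2*I*√11)*(-56 + 44)) = 1/(-7 + (2*I*√11)*(-12)) = 1/(-7 - 24*I*√11)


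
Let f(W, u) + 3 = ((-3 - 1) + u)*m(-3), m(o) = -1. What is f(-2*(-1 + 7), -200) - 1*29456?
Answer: -29255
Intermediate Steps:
f(W, u) = 1 - u (f(W, u) = -3 + ((-3 - 1) + u)*(-1) = -3 + (-4 + u)*(-1) = -3 + (4 - u) = 1 - u)
f(-2*(-1 + 7), -200) - 1*29456 = (1 - 1*(-200)) - 1*29456 = (1 + 200) - 29456 = 201 - 29456 = -29255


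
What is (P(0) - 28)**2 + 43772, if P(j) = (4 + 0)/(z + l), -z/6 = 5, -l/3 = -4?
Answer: 3610048/81 ≈ 44569.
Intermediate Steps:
l = 12 (l = -3*(-4) = 12)
z = -30 (z = -6*5 = -30)
P(j) = -2/9 (P(j) = (4 + 0)/(-30 + 12) = 4/(-18) = 4*(-1/18) = -2/9)
(P(0) - 28)**2 + 43772 = (-2/9 - 28)**2 + 43772 = (-254/9)**2 + 43772 = 64516/81 + 43772 = 3610048/81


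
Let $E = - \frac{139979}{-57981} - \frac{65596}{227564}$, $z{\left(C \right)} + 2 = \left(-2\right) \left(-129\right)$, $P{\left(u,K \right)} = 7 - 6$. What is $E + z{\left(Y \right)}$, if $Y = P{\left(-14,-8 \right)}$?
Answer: $\frac{121636223578}{471228153} \approx 258.13$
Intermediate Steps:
$P{\left(u,K \right)} = 1$
$Y = 1$
$z{\left(C \right)} = 256$ ($z{\left(C \right)} = -2 - -258 = -2 + 258 = 256$)
$E = \frac{1001816410}{471228153}$ ($E = \left(-139979\right) \left(- \frac{1}{57981}\right) - \frac{16399}{56891} = \frac{19997}{8283} - \frac{16399}{56891} = \frac{1001816410}{471228153} \approx 2.126$)
$E + z{\left(Y \right)} = \frac{1001816410}{471228153} + 256 = \frac{121636223578}{471228153}$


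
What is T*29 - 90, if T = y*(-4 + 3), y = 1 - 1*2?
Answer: -61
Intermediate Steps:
y = -1 (y = 1 - 2 = -1)
T = 1 (T = -(-4 + 3) = -1*(-1) = 1)
T*29 - 90 = 1*29 - 90 = 29 - 90 = -61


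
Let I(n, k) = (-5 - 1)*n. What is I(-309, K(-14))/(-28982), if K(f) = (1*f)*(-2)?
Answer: -927/14491 ≈ -0.063971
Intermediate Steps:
K(f) = -2*f (K(f) = f*(-2) = -2*f)
I(n, k) = -6*n
I(-309, K(-14))/(-28982) = -6*(-309)/(-28982) = 1854*(-1/28982) = -927/14491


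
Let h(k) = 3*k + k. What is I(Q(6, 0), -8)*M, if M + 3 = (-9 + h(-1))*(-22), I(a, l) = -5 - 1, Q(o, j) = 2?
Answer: -1698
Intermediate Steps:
I(a, l) = -6
h(k) = 4*k
M = 283 (M = -3 + (-9 + 4*(-1))*(-22) = -3 + (-9 - 4)*(-22) = -3 - 13*(-22) = -3 + 286 = 283)
I(Q(6, 0), -8)*M = -6*283 = -1698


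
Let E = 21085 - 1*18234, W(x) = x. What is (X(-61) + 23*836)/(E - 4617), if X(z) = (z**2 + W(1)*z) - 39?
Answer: -22849/1766 ≈ -12.938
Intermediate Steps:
E = 2851 (E = 21085 - 18234 = 2851)
X(z) = -39 + z + z**2 (X(z) = (z**2 + 1*z) - 39 = (z**2 + z) - 39 = (z + z**2) - 39 = -39 + z + z**2)
(X(-61) + 23*836)/(E - 4617) = ((-39 - 61 + (-61)**2) + 23*836)/(2851 - 4617) = ((-39 - 61 + 3721) + 19228)/(-1766) = (3621 + 19228)*(-1/1766) = 22849*(-1/1766) = -22849/1766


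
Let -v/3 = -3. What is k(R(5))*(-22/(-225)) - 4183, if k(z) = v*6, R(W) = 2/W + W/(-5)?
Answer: -104443/25 ≈ -4177.7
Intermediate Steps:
v = 9 (v = -3*(-3) = 9)
R(W) = 2/W - W/5 (R(W) = 2/W + W*(-⅕) = 2/W - W/5)
k(z) = 54 (k(z) = 9*6 = 54)
k(R(5))*(-22/(-225)) - 4183 = 54*(-22/(-225)) - 4183 = 54*(-22*(-1/225)) - 4183 = 54*(22/225) - 4183 = 132/25 - 4183 = -104443/25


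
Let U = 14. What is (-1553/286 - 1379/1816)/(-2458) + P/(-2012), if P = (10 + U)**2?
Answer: -91108604513/321071491312 ≈ -0.28376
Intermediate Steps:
P = 576 (P = (10 + 14)**2 = 24**2 = 576)
(-1553/286 - 1379/1816)/(-2458) + P/(-2012) = (-1553/286 - 1379/1816)/(-2458) + 576/(-2012) = (-1553*1/286 - 1379*1/1816)*(-1/2458) + 576*(-1/2012) = (-1553/286 - 1379/1816)*(-1/2458) - 144/503 = -1607321/259688*(-1/2458) - 144/503 = 1607321/638313104 - 144/503 = -91108604513/321071491312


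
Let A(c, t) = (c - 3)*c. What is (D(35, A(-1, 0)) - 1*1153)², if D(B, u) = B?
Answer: 1249924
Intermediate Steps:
A(c, t) = c*(-3 + c) (A(c, t) = (-3 + c)*c = c*(-3 + c))
(D(35, A(-1, 0)) - 1*1153)² = (35 - 1*1153)² = (35 - 1153)² = (-1118)² = 1249924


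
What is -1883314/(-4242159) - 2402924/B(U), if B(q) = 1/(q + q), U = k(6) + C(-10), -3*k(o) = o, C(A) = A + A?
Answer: 448517771491618/4242159 ≈ 1.0573e+8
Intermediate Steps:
C(A) = 2*A
k(o) = -o/3
U = -22 (U = -1/3*6 + 2*(-10) = -2 - 20 = -22)
B(q) = 1/(2*q)
-1883314/(-4242159) - 2402924/B(U) = -1883314/(-4242159) - 2402924/((1/2)/(-22)) = -1883314*(-1/4242159) - 2402924/((1/2)*(-1/22)) = 1883314/4242159 - 2402924/(-1/44) = 1883314/4242159 - 2402924*(-44) = 1883314/4242159 + 105728656 = 448517771491618/4242159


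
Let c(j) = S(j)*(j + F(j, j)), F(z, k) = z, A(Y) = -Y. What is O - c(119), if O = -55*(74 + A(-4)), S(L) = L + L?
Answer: -60934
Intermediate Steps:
S(L) = 2*L
c(j) = 4*j² (c(j) = (2*j)*(j + j) = (2*j)*(2*j) = 4*j²)
O = -4290 (O = -55*(74 - 1*(-4)) = -55*(74 + 4) = -55*78 = -4290)
O - c(119) = -4290 - 4*119² = -4290 - 4*14161 = -4290 - 1*56644 = -4290 - 56644 = -60934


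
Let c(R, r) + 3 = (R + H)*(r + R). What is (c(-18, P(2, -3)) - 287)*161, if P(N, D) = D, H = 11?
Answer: -23023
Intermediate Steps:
c(R, r) = -3 + (11 + R)*(R + r) (c(R, r) = -3 + (R + 11)*(r + R) = -3 + (11 + R)*(R + r))
(c(-18, P(2, -3)) - 287)*161 = ((-3 + (-18)² + 11*(-18) + 11*(-3) - 18*(-3)) - 287)*161 = ((-3 + 324 - 198 - 33 + 54) - 287)*161 = (144 - 287)*161 = -143*161 = -23023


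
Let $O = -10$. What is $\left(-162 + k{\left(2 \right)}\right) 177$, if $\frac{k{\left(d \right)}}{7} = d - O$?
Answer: $-13806$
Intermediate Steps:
$k{\left(d \right)} = 70 + 7 d$ ($k{\left(d \right)} = 7 \left(d - -10\right) = 7 \left(d + 10\right) = 7 \left(10 + d\right) = 70 + 7 d$)
$\left(-162 + k{\left(2 \right)}\right) 177 = \left(-162 + \left(70 + 7 \cdot 2\right)\right) 177 = \left(-162 + \left(70 + 14\right)\right) 177 = \left(-162 + 84\right) 177 = \left(-78\right) 177 = -13806$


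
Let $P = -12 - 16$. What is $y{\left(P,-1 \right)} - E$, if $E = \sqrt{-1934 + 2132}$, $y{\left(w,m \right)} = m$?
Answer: $-1 - 3 \sqrt{22} \approx -15.071$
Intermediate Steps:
$P = -28$ ($P = -12 - 16 = -28$)
$E = 3 \sqrt{22}$ ($E = \sqrt{198} = 3 \sqrt{22} \approx 14.071$)
$y{\left(P,-1 \right)} - E = -1 - 3 \sqrt{22}$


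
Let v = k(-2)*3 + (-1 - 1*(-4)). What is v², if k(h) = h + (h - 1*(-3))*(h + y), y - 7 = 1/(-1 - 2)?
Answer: 121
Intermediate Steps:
y = 20/3 (y = 7 + 1/(-1 - 2) = 7 + 1/(-3) = 7 - ⅓ = 20/3 ≈ 6.6667)
k(h) = h + (3 + h)*(20/3 + h) (k(h) = h + (h - 1*(-3))*(h + 20/3) = h + (h + 3)*(20/3 + h) = h + (3 + h)*(20/3 + h))
v = 11 (v = (20 + (-2)² + (32/3)*(-2))*3 + (-1 - 1*(-4)) = (20 + 4 - 64/3)*3 + (-1 + 4) = (8/3)*3 + 3 = 8 + 3 = 11)
v² = 11² = 121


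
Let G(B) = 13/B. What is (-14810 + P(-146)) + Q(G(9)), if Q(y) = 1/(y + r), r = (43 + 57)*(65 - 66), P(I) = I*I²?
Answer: -2773601111/887 ≈ -3.1269e+6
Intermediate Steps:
P(I) = I³
r = -100 (r = 100*(-1) = -100)
Q(y) = 1/(-100 + y) (Q(y) = 1/(y - 100) = 1/(-100 + y))
(-14810 + P(-146)) + Q(G(9)) = (-14810 + (-146)³) + 1/(-100 + 13/9) = (-14810 - 3112136) + 1/(-100 + 13*(⅑)) = -3126946 + 1/(-100 + 13/9) = -3126946 + 1/(-887/9) = -3126946 - 9/887 = -2773601111/887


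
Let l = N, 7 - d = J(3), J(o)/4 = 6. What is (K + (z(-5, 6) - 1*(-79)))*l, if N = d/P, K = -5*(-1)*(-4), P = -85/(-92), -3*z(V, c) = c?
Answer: -5244/5 ≈ -1048.8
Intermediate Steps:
J(o) = 24 (J(o) = 4*6 = 24)
d = -17 (d = 7 - 1*24 = 7 - 24 = -17)
z(V, c) = -c/3
P = 85/92 (P = -85*(-1/92) = 85/92 ≈ 0.92391)
K = -20 (K = 5*(-4) = -20)
N = -92/5 (N = -17/85/92 = -17*92/85 = -92/5 ≈ -18.400)
l = -92/5 ≈ -18.400
(K + (z(-5, 6) - 1*(-79)))*l = (-20 + (-1/3*6 - 1*(-79)))*(-92/5) = (-20 + (-2 + 79))*(-92/5) = (-20 + 77)*(-92/5) = 57*(-92/5) = -5244/5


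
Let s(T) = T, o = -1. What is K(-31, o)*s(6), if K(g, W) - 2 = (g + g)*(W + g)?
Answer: 11916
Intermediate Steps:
K(g, W) = 2 + 2*g*(W + g) (K(g, W) = 2 + (g + g)*(W + g) = 2 + (2*g)*(W + g) = 2 + 2*g*(W + g))
K(-31, o)*s(6) = (2 + 2*(-31)**2 + 2*(-1)*(-31))*6 = (2 + 2*961 + 62)*6 = (2 + 1922 + 62)*6 = 1986*6 = 11916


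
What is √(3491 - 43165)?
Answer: I*√39674 ≈ 199.18*I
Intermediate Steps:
√(3491 - 43165) = √(-39674) = I*√39674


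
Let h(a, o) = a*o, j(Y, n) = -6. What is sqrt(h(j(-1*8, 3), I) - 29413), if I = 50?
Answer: I*sqrt(29713) ≈ 172.37*I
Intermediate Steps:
sqrt(h(j(-1*8, 3), I) - 29413) = sqrt(-6*50 - 29413) = sqrt(-300 - 29413) = sqrt(-29713) = I*sqrt(29713)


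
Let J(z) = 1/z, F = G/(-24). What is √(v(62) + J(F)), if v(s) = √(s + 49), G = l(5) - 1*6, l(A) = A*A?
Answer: √(-456 + 361*√111)/19 ≈ 3.0451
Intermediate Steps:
l(A) = A²
G = 19 (G = 5² - 1*6 = 25 - 6 = 19)
F = -19/24 (F = 19/(-24) = -1/24*19 = -19/24 ≈ -0.79167)
v(s) = √(49 + s)
√(v(62) + J(F)) = √(√(49 + 62) + 1/(-19/24)) = √(√111 - 24/19) = √(-24/19 + √111)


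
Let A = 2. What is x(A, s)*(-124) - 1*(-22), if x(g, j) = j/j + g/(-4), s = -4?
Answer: -40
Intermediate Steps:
x(g, j) = 1 - g/4 (x(g, j) = 1 + g*(-¼) = 1 - g/4)
x(A, s)*(-124) - 1*(-22) = (1 - ¼*2)*(-124) - 1*(-22) = (1 - ½)*(-124) + 22 = (½)*(-124) + 22 = -62 + 22 = -40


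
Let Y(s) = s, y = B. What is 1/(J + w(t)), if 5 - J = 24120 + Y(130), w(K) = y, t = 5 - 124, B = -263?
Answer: -1/24508 ≈ -4.0803e-5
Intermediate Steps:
y = -263
t = -119
w(K) = -263
J = -24245 (J = 5 - (24120 + 130) = 5 - 1*24250 = 5 - 24250 = -24245)
1/(J + w(t)) = 1/(-24245 - 263) = 1/(-24508) = -1/24508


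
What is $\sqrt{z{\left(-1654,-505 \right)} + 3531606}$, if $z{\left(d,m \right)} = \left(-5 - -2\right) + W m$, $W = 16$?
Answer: $\sqrt{3523523} \approx 1877.1$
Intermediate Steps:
$z{\left(d,m \right)} = -3 + 16 m$ ($z{\left(d,m \right)} = \left(-5 - -2\right) + 16 m = \left(-5 + 2\right) + 16 m = -3 + 16 m$)
$\sqrt{z{\left(-1654,-505 \right)} + 3531606} = \sqrt{\left(-3 + 16 \left(-505\right)\right) + 3531606} = \sqrt{\left(-3 - 8080\right) + 3531606} = \sqrt{-8083 + 3531606} = \sqrt{3523523}$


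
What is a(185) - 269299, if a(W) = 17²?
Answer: -269010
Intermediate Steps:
a(W) = 289
a(185) - 269299 = 289 - 269299 = -269010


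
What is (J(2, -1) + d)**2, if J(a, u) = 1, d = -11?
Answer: 100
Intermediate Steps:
(J(2, -1) + d)**2 = (1 - 11)**2 = (-10)**2 = 100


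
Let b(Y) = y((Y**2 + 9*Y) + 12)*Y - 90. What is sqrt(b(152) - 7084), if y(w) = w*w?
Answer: sqrt(91118863738) ≈ 3.0186e+5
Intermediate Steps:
y(w) = w**2
b(Y) = -90 + Y*(12 + Y**2 + 9*Y)**2 (b(Y) = ((Y**2 + 9*Y) + 12)**2*Y - 90 = (12 + Y**2 + 9*Y)**2*Y - 90 = Y*(12 + Y**2 + 9*Y)**2 - 90 = -90 + Y*(12 + Y**2 + 9*Y)**2)
sqrt(b(152) - 7084) = sqrt((-90 + 152*(12 + 152**2 + 9*152)**2) - 7084) = sqrt((-90 + 152*(12 + 23104 + 1368)**2) - 7084) = sqrt((-90 + 152*24484**2) - 7084) = sqrt((-90 + 152*599466256) - 7084) = sqrt((-90 + 91118870912) - 7084) = sqrt(91118870822 - 7084) = sqrt(91118863738)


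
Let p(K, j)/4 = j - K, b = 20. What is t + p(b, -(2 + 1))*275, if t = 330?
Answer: -24970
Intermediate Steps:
p(K, j) = -4*K + 4*j (p(K, j) = 4*(j - K) = -4*K + 4*j)
t + p(b, -(2 + 1))*275 = 330 + (-4*20 + 4*(-(2 + 1)))*275 = 330 + (-80 + 4*(-1*3))*275 = 330 + (-80 + 4*(-3))*275 = 330 + (-80 - 12)*275 = 330 - 92*275 = 330 - 25300 = -24970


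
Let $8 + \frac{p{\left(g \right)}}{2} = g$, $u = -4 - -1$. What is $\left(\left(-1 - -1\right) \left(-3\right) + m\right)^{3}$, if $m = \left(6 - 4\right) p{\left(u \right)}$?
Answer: $-85184$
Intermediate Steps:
$u = -3$ ($u = -4 + 1 = -3$)
$p{\left(g \right)} = -16 + 2 g$
$m = -44$ ($m = \left(6 - 4\right) \left(-16 + 2 \left(-3\right)\right) = 2 \left(-16 - 6\right) = 2 \left(-22\right) = -44$)
$\left(\left(-1 - -1\right) \left(-3\right) + m\right)^{3} = \left(\left(-1 - -1\right) \left(-3\right) - 44\right)^{3} = \left(\left(-1 + 1\right) \left(-3\right) - 44\right)^{3} = \left(0 \left(-3\right) - 44\right)^{3} = \left(0 - 44\right)^{3} = \left(-44\right)^{3} = -85184$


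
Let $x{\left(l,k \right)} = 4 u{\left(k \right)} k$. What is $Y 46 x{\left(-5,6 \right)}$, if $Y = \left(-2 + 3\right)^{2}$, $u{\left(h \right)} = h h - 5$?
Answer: $34224$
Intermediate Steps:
$u{\left(h \right)} = -5 + h^{2}$ ($u{\left(h \right)} = h^{2} - 5 = -5 + h^{2}$)
$Y = 1$ ($Y = 1^{2} = 1$)
$x{\left(l,k \right)} = k \left(-20 + 4 k^{2}\right)$ ($x{\left(l,k \right)} = 4 \left(-5 + k^{2}\right) k = \left(-20 + 4 k^{2}\right) k = k \left(-20 + 4 k^{2}\right)$)
$Y 46 x{\left(-5,6 \right)} = 1 \cdot 46 \cdot 4 \cdot 6 \left(-5 + 6^{2}\right) = 46 \cdot 4 \cdot 6 \left(-5 + 36\right) = 46 \cdot 4 \cdot 6 \cdot 31 = 46 \cdot 744 = 34224$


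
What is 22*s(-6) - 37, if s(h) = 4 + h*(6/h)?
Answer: 183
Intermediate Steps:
s(h) = 10 (s(h) = 4 + 6 = 10)
22*s(-6) - 37 = 22*10 - 37 = 220 - 37 = 183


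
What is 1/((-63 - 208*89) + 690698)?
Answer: 1/672123 ≈ 1.4878e-6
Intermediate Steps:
1/((-63 - 208*89) + 690698) = 1/((-63 - 18512) + 690698) = 1/(-18575 + 690698) = 1/672123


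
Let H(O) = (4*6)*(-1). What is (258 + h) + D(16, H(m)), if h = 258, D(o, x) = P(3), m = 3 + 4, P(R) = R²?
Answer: 525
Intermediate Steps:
m = 7
H(O) = -24 (H(O) = 24*(-1) = -24)
D(o, x) = 9 (D(o, x) = 3² = 9)
(258 + h) + D(16, H(m)) = (258 + 258) + 9 = 516 + 9 = 525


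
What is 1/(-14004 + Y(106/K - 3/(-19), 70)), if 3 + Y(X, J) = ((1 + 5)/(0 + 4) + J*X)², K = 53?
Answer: 1444/13379101 ≈ 0.00010793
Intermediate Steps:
Y(X, J) = -3 + (3/2 + J*X)² (Y(X, J) = -3 + ((1 + 5)/(0 + 4) + J*X)² = -3 + (6/4 + J*X)² = -3 + (6*(¼) + J*X)² = -3 + (3/2 + J*X)²)
1/(-14004 + Y(106/K - 3/(-19), 70)) = 1/(-14004 + (-3 + (3 + 2*70*(106/53 - 3/(-19)))²/4)) = 1/(-14004 + (-3 + (3 + 2*70*(106*(1/53) - 3*(-1/19)))²/4)) = 1/(-14004 + (-3 + (3 + 2*70*(2 + 3/19))²/4)) = 1/(-14004 + (-3 + (3 + 2*70*(41/19))²/4)) = 1/(-14004 + (-3 + (3 + 5740/19)²/4)) = 1/(-14004 + (-3 + (5797/19)²/4)) = 1/(-14004 + (-3 + (¼)*(33605209/361))) = 1/(-14004 + (-3 + 33605209/1444)) = 1/(-14004 + 33600877/1444) = 1/(13379101/1444) = 1444/13379101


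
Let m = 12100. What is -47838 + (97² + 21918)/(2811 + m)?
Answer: -713281091/14911 ≈ -47836.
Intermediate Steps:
-47838 + (97² + 21918)/(2811 + m) = -47838 + (97² + 21918)/(2811 + 12100) = -47838 + (9409 + 21918)/14911 = -47838 + 31327*(1/14911) = -47838 + 31327/14911 = -713281091/14911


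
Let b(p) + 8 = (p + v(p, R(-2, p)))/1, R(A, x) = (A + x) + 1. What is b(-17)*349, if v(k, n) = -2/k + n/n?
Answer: -141694/17 ≈ -8334.9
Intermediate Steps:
R(A, x) = 1 + A + x
v(k, n) = 1 - 2/k (v(k, n) = -2/k + 1 = 1 - 2/k)
b(p) = -8 + p + (-2 + p)/p (b(p) = -8 + (p + (-2 + p)/p)/1 = -8 + 1*(p + (-2 + p)/p) = -8 + (p + (-2 + p)/p) = -8 + p + (-2 + p)/p)
b(-17)*349 = (-7 - 17 - 2/(-17))*349 = (-7 - 17 - 2*(-1/17))*349 = (-7 - 17 + 2/17)*349 = -406/17*349 = -141694/17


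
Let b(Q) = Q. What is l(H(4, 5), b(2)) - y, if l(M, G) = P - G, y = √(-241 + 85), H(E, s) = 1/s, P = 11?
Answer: 9 - 2*I*√39 ≈ 9.0 - 12.49*I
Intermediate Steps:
y = 2*I*√39 (y = √(-156) = 2*I*√39 ≈ 12.49*I)
l(M, G) = 11 - G
l(H(4, 5), b(2)) - y = (11 - 1*2) - 2*I*√39 = (11 - 2) - 2*I*√39 = 9 - 2*I*√39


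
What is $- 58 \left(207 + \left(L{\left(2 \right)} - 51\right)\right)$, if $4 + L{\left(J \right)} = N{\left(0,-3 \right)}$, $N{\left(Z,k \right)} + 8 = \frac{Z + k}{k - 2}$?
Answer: $- \frac{41934}{5} \approx -8386.8$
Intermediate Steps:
$N{\left(Z,k \right)} = -8 + \frac{Z + k}{-2 + k}$ ($N{\left(Z,k \right)} = -8 + \frac{Z + k}{k - 2} = -8 + \frac{Z + k}{-2 + k}$)
$L{\left(J \right)} = - \frac{57}{5}$ ($L{\left(J \right)} = -4 + \frac{16 + 0 - -21}{-2 - 3} = -4 + \frac{16 + 0 + 21}{-5} = -4 - \frac{37}{5} = - \frac{57}{5}$)
$- 58 \left(207 + \left(L{\left(2 \right)} - 51\right)\right) = - 58 \left(207 - \frac{312}{5}\right) = \left(-58\right) \frac{723}{5} = - \frac{41934}{5}$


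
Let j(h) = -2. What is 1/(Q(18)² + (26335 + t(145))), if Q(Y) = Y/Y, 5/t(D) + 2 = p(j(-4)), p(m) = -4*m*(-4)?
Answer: 34/895419 ≈ 3.7971e-5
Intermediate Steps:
p(m) = 16*m
t(D) = -5/34 (t(D) = 5/(-2 + 16*(-2)) = 5/(-2 - 32) = 5/(-34) = 5*(-1/34) = -5/34)
Q(Y) = 1
1/(Q(18)² + (26335 + t(145))) = 1/(1² + (26335 - 5/34)) = 1/(1 + 895385/34) = 1/(895419/34) = 34/895419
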